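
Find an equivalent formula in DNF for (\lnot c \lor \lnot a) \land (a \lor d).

(\lnot c \lor \lnot a) \land (a \lor d)
≡ (\lnot c \land a) \lor (\lnot c \land d) \lor (\lnot a \land a) \lor (\lnot a \land d)   — distribute \land over \lor
≡ (\lnot c \land a) \lor (\lnot c \land d) \lor (\lnot a \land d)   — simplify

(\lnot c \land a) \lor (\lnot c \land d) \lor (\lnot a \land d)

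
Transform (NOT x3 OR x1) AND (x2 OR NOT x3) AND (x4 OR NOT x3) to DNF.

NOT x3 OR (x1 AND x2 AND x4)

(NOT x3 OR x1) AND (x2 OR NOT x3) AND (x4 OR NOT x3)
⇔ (NOT x3 AND x2 AND x4) OR (NOT x3 AND x2 AND NOT x3) OR (NOT x3 AND NOT x3 AND x4) OR (NOT x3 AND NOT x3 AND NOT x3) OR (x1 AND x2 AND x4) OR (x1 AND x2 AND NOT x3) OR (x1 AND NOT x3 AND x4) OR (x1 AND NOT x3 AND NOT x3)   (distribute AND over OR)
⇔ NOT x3 OR (x1 AND x2 AND x4)   (simplify)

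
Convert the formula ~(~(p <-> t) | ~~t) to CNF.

(~p | t) & ~t

~(~(p <-> t) | ~~t)
= ~(~((p -> t) & (t -> p)) | ~~t)   (eliminate <->)
= ~(~((~p | t) & (t -> p)) | ~~t)   (eliminate ->)
= ~(~((~p | t) & (~t | p)) | ~~t)   (eliminate ->)
= ~~((~p | t) & (~t | p)) & ~~~t   (De Morgan)
= (~p | t) & (~t | p) & ~~~t   (double negation)
= (~p | t) & (~t | p) & ~t   (double negation)
= (~p | t) & ~t   (simplify)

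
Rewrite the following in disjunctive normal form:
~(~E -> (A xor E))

~(~E -> (A xor E))
= ~(~~E | (A xor E))   — eliminate ->
= ~(~~E | (A & ~E) | (~A & E))   — expand xor
= ~~~E & ~(A & ~E) & ~(~A & E)   — De Morgan
= ~E & ~(A & ~E) & ~(~A & E)   — double negation
= ~E & (~A | ~~E) & ~(~A & E)   — De Morgan
= ~E & (~A | E) & ~(~A & E)   — double negation
= ~E & (~A | E) & (~~A | ~E)   — De Morgan
= ~E & (~A | E) & (A | ~E)   — double negation
= (~E & ~A & A) | (~E & ~A & ~E) | (~E & E & A) | (~E & E & ~E)   — distribute & over |
= ~E & ~A   — simplify

~E & ~A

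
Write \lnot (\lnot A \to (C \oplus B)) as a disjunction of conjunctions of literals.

\lnot (\lnot A \to (C \oplus B))
≡ \lnot (\lnot \lnot A \lor (C \oplus B))   [eliminate \to]
≡ \lnot (\lnot \lnot A \lor (C \land \lnot B) \lor (\lnot C \land B))   [expand \oplus]
≡ \lnot \lnot \lnot A \land \lnot (C \land \lnot B) \land \lnot (\lnot C \land B)   [De Morgan]
≡ \lnot A \land \lnot (C \land \lnot B) \land \lnot (\lnot C \land B)   [double negation]
≡ \lnot A \land (\lnot C \lor \lnot \lnot B) \land \lnot (\lnot C \land B)   [De Morgan]
≡ \lnot A \land (\lnot C \lor B) \land \lnot (\lnot C \land B)   [double negation]
≡ \lnot A \land (\lnot C \lor B) \land (\lnot \lnot C \lor \lnot B)   [De Morgan]
≡ \lnot A \land (\lnot C \lor B) \land (C \lor \lnot B)   [double negation]
≡ (\lnot A \land \lnot C \land C) \lor (\lnot A \land \lnot C \land \lnot B) \lor (\lnot A \land B \land C) \lor (\lnot A \land B \land \lnot B)   [distribute \land over \lor]
≡ (\lnot A \land \lnot C \land \lnot B) \lor (\lnot A \land B \land C)   [simplify]

(\lnot A \land \lnot C \land \lnot B) \lor (\lnot A \land B \land C)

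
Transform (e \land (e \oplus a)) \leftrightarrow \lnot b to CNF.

(\lnot e \lor a \lor \lnot b) \land (b \lor e) \land (b \lor \lnot e \lor \lnot a)

(e \land (e \oplus a)) \leftrightarrow \lnot b
≡ ((e \land (e \oplus a)) \to \lnot b) \land (\lnot b \to (e \land (e \oplus a)))
≡ (\lnot (e \land (e \oplus a)) \lor \lnot b) \land (\lnot b \to (e \land (e \oplus a)))
≡ (\lnot (e \land (e \lor a) \land \lnot (e \land a)) \lor \lnot b) \land (\lnot b \to (e \land (e \oplus a)))
≡ (\lnot (e \land (e \lor a) \land \lnot (e \land a)) \lor \lnot b) \land (\lnot \lnot b \lor (e \land (e \oplus a)))
≡ (\lnot (e \land (e \lor a) \land \lnot (e \land a)) \lor \lnot b) \land (\lnot \lnot b \lor (e \land (e \lor a) \land \lnot (e \land a)))
≡ (\lnot e \lor \lnot (e \lor a) \lor \lnot \lnot (e \land a) \lor \lnot b) \land (\lnot \lnot b \lor (e \land (e \lor a) \land \lnot (e \land a)))
≡ (\lnot e \lor (\lnot e \land \lnot a) \lor \lnot \lnot (e \land a) \lor \lnot b) \land (\lnot \lnot b \lor (e \land (e \lor a) \land \lnot (e \land a)))
≡ (\lnot e \lor (\lnot e \land \lnot a) \lor (e \land a) \lor \lnot b) \land (\lnot \lnot b \lor (e \land (e \lor a) \land \lnot (e \land a)))
≡ (\lnot e \lor (\lnot e \land \lnot a) \lor (e \land a) \lor \lnot b) \land (b \lor (e \land (e \lor a) \land \lnot (e \land a)))
≡ (\lnot e \lor (\lnot e \land \lnot a) \lor (e \land a) \lor \lnot b) \land (b \lor (e \land (e \lor a) \land (\lnot e \lor \lnot a)))
≡ (\lnot e \lor \lnot e \lor e \lor \lnot b) \land (\lnot e \lor \lnot e \lor a \lor \lnot b) \land (\lnot e \lor \lnot a \lor e \lor \lnot b) \land (\lnot e \lor \lnot a \lor a \lor \lnot b) \land (b \lor e) \land (b \lor e \lor a) \land (b \lor \lnot e \lor \lnot a)
≡ (\lnot e \lor a \lor \lnot b) \land (b \lor e) \land (b \lor \lnot e \lor \lnot a)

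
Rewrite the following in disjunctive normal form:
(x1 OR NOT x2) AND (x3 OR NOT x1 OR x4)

(x1 OR NOT x2) AND (x3 OR NOT x1 OR x4)
= (x1 AND x3) OR (x1 AND NOT x1) OR (x1 AND x4) OR (NOT x2 AND x3) OR (NOT x2 AND NOT x1) OR (NOT x2 AND x4)   [distribute AND over OR]
= (x1 AND x3) OR (x1 AND x4) OR (NOT x2 AND x3) OR (NOT x2 AND NOT x1) OR (NOT x2 AND x4)   [simplify]

(x1 AND x3) OR (x1 AND x4) OR (NOT x2 AND x3) OR (NOT x2 AND NOT x1) OR (NOT x2 AND x4)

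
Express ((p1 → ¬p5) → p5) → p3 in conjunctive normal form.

¬p5 ∨ p3

((p1 → ¬p5) → p5) → p3
⇔ ¬((p1 → ¬p5) → p5) ∨ p3
⇔ ¬(¬(p1 → ¬p5) ∨ p5) ∨ p3
⇔ ¬(¬(¬p1 ∨ ¬p5) ∨ p5) ∨ p3
⇔ (¬¬(¬p1 ∨ ¬p5) ∧ ¬p5) ∨ p3
⇔ ((¬p1 ∨ ¬p5) ∧ ¬p5) ∨ p3
⇔ (¬p1 ∨ ¬p5 ∨ p3) ∧ (¬p5 ∨ p3)
⇔ ¬p5 ∨ p3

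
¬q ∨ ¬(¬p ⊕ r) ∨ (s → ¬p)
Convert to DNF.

¬q ∨ (p ∧ ¬r) ∨ ¬s ∨ ¬p

¬q ∨ ¬(¬p ⊕ r) ∨ (s → ¬p)
≡ ¬q ∨ ¬((¬p ∧ ¬r) ∨ (¬¬p ∧ r)) ∨ (s → ¬p)   [expand ⊕]
≡ ¬q ∨ ¬((¬p ∧ ¬r) ∨ (¬¬p ∧ r)) ∨ ¬s ∨ ¬p   [eliminate →]
≡ ¬q ∨ (¬(¬p ∧ ¬r) ∧ ¬(¬¬p ∧ r)) ∨ ¬s ∨ ¬p   [De Morgan]
≡ ¬q ∨ ((¬¬p ∨ ¬¬r) ∧ ¬(¬¬p ∧ r)) ∨ ¬s ∨ ¬p   [De Morgan]
≡ ¬q ∨ ((p ∨ ¬¬r) ∧ ¬(¬¬p ∧ r)) ∨ ¬s ∨ ¬p   [double negation]
≡ ¬q ∨ ((p ∨ r) ∧ ¬(¬¬p ∧ r)) ∨ ¬s ∨ ¬p   [double negation]
≡ ¬q ∨ ((p ∨ r) ∧ (¬¬¬p ∨ ¬r)) ∨ ¬s ∨ ¬p   [De Morgan]
≡ ¬q ∨ ((p ∨ r) ∧ (¬p ∨ ¬r)) ∨ ¬s ∨ ¬p   [double negation]
≡ ¬q ∨ (p ∧ ¬p) ∨ (p ∧ ¬r) ∨ (r ∧ ¬p) ∨ (r ∧ ¬r) ∨ ¬s ∨ ¬p   [distribute ∧ over ∨]
≡ ¬q ∨ (p ∧ ¬r) ∨ ¬s ∨ ¬p   [simplify]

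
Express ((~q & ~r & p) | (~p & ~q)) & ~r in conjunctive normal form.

~q & ~r

((~q & ~r & p) | (~p & ~q)) & ~r
≡ (~q | ~p) & (~q | ~q) & (~r | ~p) & (~r | ~q) & (p | ~p) & (p | ~q) & ~r   [distribute | over &]
≡ ~q & ~r   [simplify]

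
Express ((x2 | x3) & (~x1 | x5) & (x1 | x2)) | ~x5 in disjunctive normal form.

((x2 | x3) & (~x1 | x5) & (x1 | x2)) | ~x5
≡ (x2 & ~x1 & x1) | (x2 & ~x1 & x2) | (x2 & x5 & x1) | (x2 & x5 & x2) | (x3 & ~x1 & x1) | (x3 & ~x1 & x2) | (x3 & x5 & x1) | (x3 & x5 & x2) | ~x5   — distribute & over |
≡ (x2 & ~x1) | (x2 & x5) | (x3 & x5 & x1) | ~x5   — simplify

(x2 & ~x1) | (x2 & x5) | (x3 & x5 & x1) | ~x5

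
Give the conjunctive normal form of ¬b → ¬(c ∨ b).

¬b → ¬(c ∨ b)
≡ ¬¬b ∨ ¬(c ∨ b)
≡ b ∨ ¬(c ∨ b)
≡ b ∨ (¬c ∧ ¬b)
≡ (b ∨ ¬c) ∧ (b ∨ ¬b)
≡ b ∨ ¬c

b ∨ ¬c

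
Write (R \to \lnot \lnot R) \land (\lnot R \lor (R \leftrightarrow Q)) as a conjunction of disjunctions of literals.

\lnot R \lor Q

(R \to \lnot \lnot R) \land (\lnot R \lor (R \leftrightarrow Q))
≡ (\lnot R \lor \lnot \lnot R) \land (\lnot R \lor (R \leftrightarrow Q))   — eliminate \to
≡ (\lnot R \lor \lnot \lnot R) \land (\lnot R \lor ((R \to Q) \land (Q \to R)))   — eliminate \leftrightarrow
≡ (\lnot R \lor \lnot \lnot R) \land (\lnot R \lor ((\lnot R \lor Q) \land (Q \to R)))   — eliminate \to
≡ (\lnot R \lor \lnot \lnot R) \land (\lnot R \lor ((\lnot R \lor Q) \land (\lnot Q \lor R)))   — eliminate \to
≡ (\lnot R \lor R) \land (\lnot R \lor ((\lnot R \lor Q) \land (\lnot Q \lor R)))   — double negation
≡ (\lnot R \lor R) \land (\lnot R \lor \lnot R \lor Q) \land (\lnot R \lor \lnot Q \lor R)   — distribute \lor over \land
≡ \lnot R \lor Q   — simplify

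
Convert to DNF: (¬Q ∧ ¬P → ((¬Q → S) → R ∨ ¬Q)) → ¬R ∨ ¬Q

(¬Q ∧ ¬P → ((¬Q → S) → R ∨ ¬Q)) → ¬R ∨ ¬Q
≡ ¬(¬Q ∧ ¬P → ((¬Q → S) → R ∨ ¬Q)) ∨ ¬R ∨ ¬Q
≡ ¬(¬(¬Q ∧ ¬P) ∨ ((¬Q → S) → R ∨ ¬Q)) ∨ ¬R ∨ ¬Q
≡ ¬(¬(¬Q ∧ ¬P) ∨ ¬(¬Q → S) ∨ R ∨ ¬Q) ∨ ¬R ∨ ¬Q
≡ ¬(¬(¬Q ∧ ¬P) ∨ ¬(¬¬Q ∨ S) ∨ R ∨ ¬Q) ∨ ¬R ∨ ¬Q
≡ ¬¬(¬Q ∧ ¬P) ∧ ¬¬(¬¬Q ∨ S) ∧ ¬R ∧ ¬¬Q ∨ ¬R ∨ ¬Q
≡ ¬Q ∧ ¬P ∧ ¬¬(¬¬Q ∨ S) ∧ ¬R ∧ ¬¬Q ∨ ¬R ∨ ¬Q
≡ ¬Q ∧ ¬P ∧ (¬¬Q ∨ S) ∧ ¬R ∧ ¬¬Q ∨ ¬R ∨ ¬Q
≡ ¬Q ∧ ¬P ∧ (Q ∨ S) ∧ ¬R ∧ ¬¬Q ∨ ¬R ∨ ¬Q
≡ ¬Q ∧ ¬P ∧ (Q ∨ S) ∧ ¬R ∧ Q ∨ ¬R ∨ ¬Q
≡ ¬Q ∧ ¬P ∧ Q ∧ ¬R ∧ Q ∨ ¬Q ∧ ¬P ∧ S ∧ ¬R ∧ Q ∨ ¬R ∨ ¬Q
≡ ¬R ∨ ¬Q

¬R ∨ ¬Q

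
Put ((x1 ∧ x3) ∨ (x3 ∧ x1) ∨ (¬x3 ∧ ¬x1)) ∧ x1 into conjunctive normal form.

((x1 ∧ x3) ∨ (x3 ∧ x1) ∨ (¬x3 ∧ ¬x1)) ∧ x1
⇔ (x1 ∨ x3 ∨ ¬x3) ∧ (x1 ∨ x3 ∨ ¬x1) ∧ (x1 ∨ x1 ∨ ¬x3) ∧ (x1 ∨ x1 ∨ ¬x1) ∧ (x3 ∨ x3 ∨ ¬x3) ∧ (x3 ∨ x3 ∨ ¬x1) ∧ (x3 ∨ x1 ∨ ¬x3) ∧ (x3 ∨ x1 ∨ ¬x1) ∧ x1   (distribute ∨ over ∧)
⇔ (x3 ∨ ¬x1) ∧ x1   (simplify)

(x3 ∨ ¬x1) ∧ x1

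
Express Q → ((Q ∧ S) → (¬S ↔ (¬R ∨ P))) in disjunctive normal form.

¬Q ∨ ¬S ∨ (S ∧ R ∧ ¬P)

Q → ((Q ∧ S) → (¬S ↔ (¬R ∨ P)))
= ¬Q ∨ ((Q ∧ S) → (¬S ↔ (¬R ∨ P)))   [eliminate →]
= ¬Q ∨ ¬(Q ∧ S) ∨ (¬S ↔ (¬R ∨ P))   [eliminate →]
= ¬Q ∨ ¬(Q ∧ S) ∨ ((¬S → (¬R ∨ P)) ∧ ((¬R ∨ P) → ¬S))   [eliminate ↔]
= ¬Q ∨ ¬(Q ∧ S) ∨ ((¬¬S ∨ ¬R ∨ P) ∧ ((¬R ∨ P) → ¬S))   [eliminate →]
= ¬Q ∨ ¬(Q ∧ S) ∨ ((¬¬S ∨ ¬R ∨ P) ∧ (¬(¬R ∨ P) ∨ ¬S))   [eliminate →]
= ¬Q ∨ ¬Q ∨ ¬S ∨ ((¬¬S ∨ ¬R ∨ P) ∧ (¬(¬R ∨ P) ∨ ¬S))   [De Morgan]
= ¬Q ∨ ¬Q ∨ ¬S ∨ ((S ∨ ¬R ∨ P) ∧ (¬(¬R ∨ P) ∨ ¬S))   [double negation]
= ¬Q ∨ ¬Q ∨ ¬S ∨ ((S ∨ ¬R ∨ P) ∧ ((¬¬R ∧ ¬P) ∨ ¬S))   [De Morgan]
= ¬Q ∨ ¬Q ∨ ¬S ∨ ((S ∨ ¬R ∨ P) ∧ ((R ∧ ¬P) ∨ ¬S))   [double negation]
= ¬Q ∨ ¬Q ∨ ¬S ∨ (S ∧ R ∧ ¬P) ∨ (S ∧ ¬S) ∨ (¬R ∧ R ∧ ¬P) ∨ (¬R ∧ ¬S) ∨ (P ∧ R ∧ ¬P) ∨ (P ∧ ¬S)   [distribute ∧ over ∨]
= ¬Q ∨ ¬S ∨ (S ∧ R ∧ ¬P)   [simplify]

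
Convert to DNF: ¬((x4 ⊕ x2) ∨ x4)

¬((x4 ⊕ x2) ∨ x4)
⇔ ¬((x4 ∧ ¬x2) ∨ (¬x4 ∧ x2) ∨ x4)   [expand ⊕]
⇔ ¬(x4 ∧ ¬x2) ∧ ¬(¬x4 ∧ x2) ∧ ¬x4   [De Morgan]
⇔ (¬x4 ∨ ¬¬x2) ∧ ¬(¬x4 ∧ x2) ∧ ¬x4   [De Morgan]
⇔ (¬x4 ∨ x2) ∧ ¬(¬x4 ∧ x2) ∧ ¬x4   [double negation]
⇔ (¬x4 ∨ x2) ∧ (¬¬x4 ∨ ¬x2) ∧ ¬x4   [De Morgan]
⇔ (¬x4 ∨ x2) ∧ (x4 ∨ ¬x2) ∧ ¬x4   [double negation]
⇔ (¬x4 ∧ x4 ∧ ¬x4) ∨ (¬x4 ∧ ¬x2 ∧ ¬x4) ∨ (x2 ∧ x4 ∧ ¬x4) ∨ (x2 ∧ ¬x2 ∧ ¬x4)   [distribute ∧ over ∨]
⇔ ¬x4 ∧ ¬x2   [simplify]

¬x4 ∧ ¬x2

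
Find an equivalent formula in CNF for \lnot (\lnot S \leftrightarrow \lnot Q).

\lnot (\lnot S \leftrightarrow \lnot Q)
≡ \lnot ((\lnot S \to \lnot Q) \land (\lnot Q \to \lnot S))   [eliminate \leftrightarrow]
≡ \lnot ((\lnot \lnot S \lor \lnot Q) \land (\lnot Q \to \lnot S))   [eliminate \to]
≡ \lnot ((\lnot \lnot S \lor \lnot Q) \land (\lnot \lnot Q \lor \lnot S))   [eliminate \to]
≡ \lnot (\lnot \lnot S \lor \lnot Q) \lor \lnot (\lnot \lnot Q \lor \lnot S)   [De Morgan]
≡ (\lnot \lnot \lnot S \land \lnot \lnot Q) \lor \lnot (\lnot \lnot Q \lor \lnot S)   [De Morgan]
≡ (\lnot S \land \lnot \lnot Q) \lor \lnot (\lnot \lnot Q \lor \lnot S)   [double negation]
≡ (\lnot S \land Q) \lor \lnot (\lnot \lnot Q \lor \lnot S)   [double negation]
≡ (\lnot S \land Q) \lor (\lnot \lnot \lnot Q \land \lnot \lnot S)   [De Morgan]
≡ (\lnot S \land Q) \lor (\lnot Q \land \lnot \lnot S)   [double negation]
≡ (\lnot S \land Q) \lor (\lnot Q \land S)   [double negation]
≡ (\lnot S \lor \lnot Q) \land (\lnot S \lor S) \land (Q \lor \lnot Q) \land (Q \lor S)   [distribute \lor over \land]
≡ (\lnot S \lor \lnot Q) \land (Q \lor S)   [simplify]

(\lnot S \lor \lnot Q) \land (Q \lor S)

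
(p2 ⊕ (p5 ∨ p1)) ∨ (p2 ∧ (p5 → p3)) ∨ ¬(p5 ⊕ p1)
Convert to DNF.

(p2 ⊕ (p5 ∨ p1)) ∨ (p2 ∧ (p5 → p3)) ∨ ¬(p5 ⊕ p1)
⇔ (p2 ∧ ¬(p5 ∨ p1)) ∨ (¬p2 ∧ (p5 ∨ p1)) ∨ (p2 ∧ (p5 → p3)) ∨ ¬(p5 ⊕ p1)   [expand ⊕]
⇔ (p2 ∧ ¬(p5 ∨ p1)) ∨ (¬p2 ∧ (p5 ∨ p1)) ∨ (p2 ∧ (¬p5 ∨ p3)) ∨ ¬(p5 ⊕ p1)   [eliminate →]
⇔ (p2 ∧ ¬(p5 ∨ p1)) ∨ (¬p2 ∧ (p5 ∨ p1)) ∨ (p2 ∧ (¬p5 ∨ p3)) ∨ ¬((p5 ∧ ¬p1) ∨ (¬p5 ∧ p1))   [expand ⊕]
⇔ (p2 ∧ ¬p5 ∧ ¬p1) ∨ (¬p2 ∧ (p5 ∨ p1)) ∨ (p2 ∧ (¬p5 ∨ p3)) ∨ ¬((p5 ∧ ¬p1) ∨ (¬p5 ∧ p1))   [De Morgan]
⇔ (p2 ∧ ¬p5 ∧ ¬p1) ∨ (¬p2 ∧ (p5 ∨ p1)) ∨ (p2 ∧ (¬p5 ∨ p3)) ∨ (¬(p5 ∧ ¬p1) ∧ ¬(¬p5 ∧ p1))   [De Morgan]
⇔ (p2 ∧ ¬p5 ∧ ¬p1) ∨ (¬p2 ∧ (p5 ∨ p1)) ∨ (p2 ∧ (¬p5 ∨ p3)) ∨ ((¬p5 ∨ ¬¬p1) ∧ ¬(¬p5 ∧ p1))   [De Morgan]
⇔ (p2 ∧ ¬p5 ∧ ¬p1) ∨ (¬p2 ∧ (p5 ∨ p1)) ∨ (p2 ∧ (¬p5 ∨ p3)) ∨ ((¬p5 ∨ p1) ∧ ¬(¬p5 ∧ p1))   [double negation]
⇔ (p2 ∧ ¬p5 ∧ ¬p1) ∨ (¬p2 ∧ (p5 ∨ p1)) ∨ (p2 ∧ (¬p5 ∨ p3)) ∨ ((¬p5 ∨ p1) ∧ (¬¬p5 ∨ ¬p1))   [De Morgan]
⇔ (p2 ∧ ¬p5 ∧ ¬p1) ∨ (¬p2 ∧ (p5 ∨ p1)) ∨ (p2 ∧ (¬p5 ∨ p3)) ∨ ((¬p5 ∨ p1) ∧ (p5 ∨ ¬p1))   [double negation]
⇔ (p2 ∧ ¬p5 ∧ ¬p1) ∨ (¬p2 ∧ p5) ∨ (¬p2 ∧ p1) ∨ (p2 ∧ ¬p5) ∨ (p2 ∧ p3) ∨ (¬p5 ∧ p5) ∨ (¬p5 ∧ ¬p1) ∨ (p1 ∧ p5) ∨ (p1 ∧ ¬p1)   [distribute ∧ over ∨]
⇔ (¬p2 ∧ p5) ∨ (¬p2 ∧ p1) ∨ (p2 ∧ ¬p5) ∨ (p2 ∧ p3) ∨ (¬p5 ∧ ¬p1) ∨ (p1 ∧ p5)   [simplify]

(¬p2 ∧ p5) ∨ (¬p2 ∧ p1) ∨ (p2 ∧ ¬p5) ∨ (p2 ∧ p3) ∨ (¬p5 ∧ ¬p1) ∨ (p1 ∧ p5)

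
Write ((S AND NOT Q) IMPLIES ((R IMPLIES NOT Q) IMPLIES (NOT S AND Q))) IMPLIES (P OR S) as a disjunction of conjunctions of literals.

P OR S

((S AND NOT Q) IMPLIES ((R IMPLIES NOT Q) IMPLIES (NOT S AND Q))) IMPLIES (P OR S)
= NOT ((S AND NOT Q) IMPLIES ((R IMPLIES NOT Q) IMPLIES (NOT S AND Q))) OR P OR S   [eliminate IMPLIES]
= NOT (NOT (S AND NOT Q) OR ((R IMPLIES NOT Q) IMPLIES (NOT S AND Q))) OR P OR S   [eliminate IMPLIES]
= NOT (NOT (S AND NOT Q) OR NOT (R IMPLIES NOT Q) OR (NOT S AND Q)) OR P OR S   [eliminate IMPLIES]
= NOT (NOT (S AND NOT Q) OR NOT (NOT R OR NOT Q) OR (NOT S AND Q)) OR P OR S   [eliminate IMPLIES]
= (NOT NOT (S AND NOT Q) AND NOT NOT (NOT R OR NOT Q) AND NOT (NOT S AND Q)) OR P OR S   [De Morgan]
= (S AND NOT Q AND NOT NOT (NOT R OR NOT Q) AND NOT (NOT S AND Q)) OR P OR S   [double negation]
= (S AND NOT Q AND (NOT R OR NOT Q) AND NOT (NOT S AND Q)) OR P OR S   [double negation]
= (S AND NOT Q AND (NOT R OR NOT Q) AND (NOT NOT S OR NOT Q)) OR P OR S   [De Morgan]
= (S AND NOT Q AND (NOT R OR NOT Q) AND (S OR NOT Q)) OR P OR S   [double negation]
= (S AND NOT Q AND NOT R AND S) OR (S AND NOT Q AND NOT R AND NOT Q) OR (S AND NOT Q AND NOT Q AND S) OR (S AND NOT Q AND NOT Q AND NOT Q) OR P OR S   [distribute AND over OR]
= P OR S   [simplify]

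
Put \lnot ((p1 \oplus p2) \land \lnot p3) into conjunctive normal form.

(\lnot p1 \lor p2 \lor p3) \land (\lnot p2 \lor p1 \lor p3)

\lnot ((p1 \oplus p2) \land \lnot p3)
= \lnot ((p1 \lor p2) \land \lnot (p1 \land p2) \land \lnot p3)   [expand \oplus]
= \lnot (p1 \lor p2) \lor \lnot \lnot (p1 \land p2) \lor \lnot \lnot p3   [De Morgan]
= (\lnot p1 \land \lnot p2) \lor \lnot \lnot (p1 \land p2) \lor \lnot \lnot p3   [De Morgan]
= (\lnot p1 \land \lnot p2) \lor (p1 \land p2) \lor \lnot \lnot p3   [double negation]
= (\lnot p1 \land \lnot p2) \lor (p1 \land p2) \lor p3   [double negation]
= (\lnot p1 \lor p1 \lor p3) \land (\lnot p1 \lor p2 \lor p3) \land (\lnot p2 \lor p1 \lor p3) \land (\lnot p2 \lor p2 \lor p3)   [distribute \lor over \land]
= (\lnot p1 \lor p2 \lor p3) \land (\lnot p2 \lor p1 \lor p3)   [simplify]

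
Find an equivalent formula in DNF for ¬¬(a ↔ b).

¬¬(a ↔ b)
≡ ¬¬((a → b) ∧ (b → a))   — eliminate ↔
≡ ¬¬((¬a ∨ b) ∧ (b → a))   — eliminate →
≡ ¬¬((¬a ∨ b) ∧ (¬b ∨ a))   — eliminate →
≡ (¬a ∨ b) ∧ (¬b ∨ a)   — double negation
≡ (¬a ∧ ¬b) ∨ (¬a ∧ a) ∨ (b ∧ ¬b) ∨ (b ∧ a)   — distribute ∧ over ∨
≡ (¬a ∧ ¬b) ∨ (b ∧ a)   — simplify

(¬a ∧ ¬b) ∨ (b ∧ a)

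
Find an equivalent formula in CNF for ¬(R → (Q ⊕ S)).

R ∧ (¬Q ∨ S) ∧ (¬S ∨ Q)

¬(R → (Q ⊕ S))
≡ ¬(¬R ∨ (Q ⊕ S))   (eliminate →)
≡ ¬(¬R ∨ ((Q ∨ S) ∧ ¬(Q ∧ S)))   (expand ⊕)
≡ ¬¬R ∧ ¬((Q ∨ S) ∧ ¬(Q ∧ S))   (De Morgan)
≡ R ∧ ¬((Q ∨ S) ∧ ¬(Q ∧ S))   (double negation)
≡ R ∧ (¬(Q ∨ S) ∨ ¬¬(Q ∧ S))   (De Morgan)
≡ R ∧ ((¬Q ∧ ¬S) ∨ ¬¬(Q ∧ S))   (De Morgan)
≡ R ∧ ((¬Q ∧ ¬S) ∨ (Q ∧ S))   (double negation)
≡ R ∧ (¬Q ∨ Q) ∧ (¬Q ∨ S) ∧ (¬S ∨ Q) ∧ (¬S ∨ S)   (distribute ∨ over ∧)
≡ R ∧ (¬Q ∨ S) ∧ (¬S ∨ Q)   (simplify)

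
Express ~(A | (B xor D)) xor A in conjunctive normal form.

(~B | D | A) & (~D | B | A)

~(A | (B xor D)) xor A
⇔ (~(A | (B xor D)) | A) & ~(~(A | (B xor D)) & A)
⇔ (~(A | ((B | D) & ~(B & D))) | A) & ~(~(A | (B xor D)) & A)
⇔ (~(A | ((B | D) & ~(B & D))) | A) & ~(~(A | ((B | D) & ~(B & D))) & A)
⇔ ((~A & ~((B | D) & ~(B & D))) | A) & ~(~(A | ((B | D) & ~(B & D))) & A)
⇔ ((~A & (~(B | D) | ~~(B & D))) | A) & ~(~(A | ((B | D) & ~(B & D))) & A)
⇔ ((~A & ((~B & ~D) | ~~(B & D))) | A) & ~(~(A | ((B | D) & ~(B & D))) & A)
⇔ ((~A & ((~B & ~D) | (B & D))) | A) & ~(~(A | ((B | D) & ~(B & D))) & A)
⇔ ((~A & ((~B & ~D) | (B & D))) | A) & (~~(A | ((B | D) & ~(B & D))) | ~A)
⇔ ((~A & ((~B & ~D) | (B & D))) | A) & (A | ((B | D) & ~(B & D)) | ~A)
⇔ ((~A & ((~B & ~D) | (B & D))) | A) & (A | ((B | D) & (~B | ~D)) | ~A)
⇔ (~A | A) & (~B | B | A) & (~B | D | A) & (~D | B | A) & (~D | D | A) & (A | B | D | ~A) & (A | ~B | ~D | ~A)
⇔ (~B | D | A) & (~D | B | A)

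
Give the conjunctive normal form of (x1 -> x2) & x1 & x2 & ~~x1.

x1 & x2

(x1 -> x2) & x1 & x2 & ~~x1
≡ (~x1 | x2) & x1 & x2 & ~~x1   [eliminate ->]
≡ (~x1 | x2) & x1 & x2 & x1   [double negation]
≡ x1 & x2   [simplify]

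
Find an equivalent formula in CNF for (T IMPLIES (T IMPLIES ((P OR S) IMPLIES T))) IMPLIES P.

(T OR P) AND (P OR S) AND (NOT T OR P)

(T IMPLIES (T IMPLIES ((P OR S) IMPLIES T))) IMPLIES P
= NOT (T IMPLIES (T IMPLIES ((P OR S) IMPLIES T))) OR P   (eliminate IMPLIES)
= NOT (NOT T OR (T IMPLIES ((P OR S) IMPLIES T))) OR P   (eliminate IMPLIES)
= NOT (NOT T OR NOT T OR ((P OR S) IMPLIES T)) OR P   (eliminate IMPLIES)
= NOT (NOT T OR NOT T OR NOT (P OR S) OR T) OR P   (eliminate IMPLIES)
= (NOT NOT T AND NOT NOT T AND NOT NOT (P OR S) AND NOT T) OR P   (De Morgan)
= (T AND NOT NOT T AND NOT NOT (P OR S) AND NOT T) OR P   (double negation)
= (T AND T AND NOT NOT (P OR S) AND NOT T) OR P   (double negation)
= (T AND T AND (P OR S) AND NOT T) OR P   (double negation)
= (T OR P) AND (T OR P) AND (P OR S OR P) AND (NOT T OR P)   (distribute OR over AND)
= (T OR P) AND (P OR S) AND (NOT T OR P)   (simplify)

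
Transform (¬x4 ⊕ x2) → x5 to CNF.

(¬x4 ⊕ x2) → x5
≡ ¬(¬x4 ⊕ x2) ∨ x5   — eliminate →
≡ ¬((¬x4 ∨ x2) ∧ ¬(¬x4 ∧ x2)) ∨ x5   — expand ⊕
≡ ¬(¬x4 ∨ x2) ∨ ¬¬(¬x4 ∧ x2) ∨ x5   — De Morgan
≡ (¬¬x4 ∧ ¬x2) ∨ ¬¬(¬x4 ∧ x2) ∨ x5   — De Morgan
≡ (x4 ∧ ¬x2) ∨ ¬¬(¬x4 ∧ x2) ∨ x5   — double negation
≡ (x4 ∧ ¬x2) ∨ (¬x4 ∧ x2) ∨ x5   — double negation
≡ (x4 ∨ ¬x4 ∨ x5) ∧ (x4 ∨ x2 ∨ x5) ∧ (¬x2 ∨ ¬x4 ∨ x5) ∧ (¬x2 ∨ x2 ∨ x5)   — distribute ∨ over ∧
≡ (x4 ∨ x2 ∨ x5) ∧ (¬x2 ∨ ¬x4 ∨ x5)   — simplify

(x4 ∨ x2 ∨ x5) ∧ (¬x2 ∨ ¬x4 ∨ x5)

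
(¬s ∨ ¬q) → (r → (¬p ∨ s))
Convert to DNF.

(¬s ∨ ¬q) → (r → (¬p ∨ s))
⇔ ¬(¬s ∨ ¬q) ∨ (r → (¬p ∨ s))   [eliminate →]
⇔ ¬(¬s ∨ ¬q) ∨ ¬r ∨ ¬p ∨ s   [eliminate →]
⇔ (¬¬s ∧ ¬¬q) ∨ ¬r ∨ ¬p ∨ s   [De Morgan]
⇔ (s ∧ ¬¬q) ∨ ¬r ∨ ¬p ∨ s   [double negation]
⇔ (s ∧ q) ∨ ¬r ∨ ¬p ∨ s   [double negation]
⇔ ¬r ∨ ¬p ∨ s   [simplify]

¬r ∨ ¬p ∨ s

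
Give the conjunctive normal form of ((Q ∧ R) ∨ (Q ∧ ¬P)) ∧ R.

Q ∧ R

((Q ∧ R) ∨ (Q ∧ ¬P)) ∧ R
⇔ (Q ∨ Q) ∧ (Q ∨ ¬P) ∧ (R ∨ Q) ∧ (R ∨ ¬P) ∧ R   (distribute ∨ over ∧)
⇔ Q ∧ R   (simplify)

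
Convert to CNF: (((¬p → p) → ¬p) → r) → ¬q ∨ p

(((¬p → p) → ¬p) → r) → ¬q ∨ p
⇔ ¬(((¬p → p) → ¬p) → r) ∨ ¬q ∨ p   [eliminate →]
⇔ ¬(¬((¬p → p) → ¬p) ∨ r) ∨ ¬q ∨ p   [eliminate →]
⇔ ¬(¬(¬(¬p → p) ∨ ¬p) ∨ r) ∨ ¬q ∨ p   [eliminate →]
⇔ ¬(¬(¬(¬¬p ∨ p) ∨ ¬p) ∨ r) ∨ ¬q ∨ p   [eliminate →]
⇔ ¬¬(¬(¬¬p ∨ p) ∨ ¬p) ∧ ¬r ∨ ¬q ∨ p   [De Morgan]
⇔ (¬(¬¬p ∨ p) ∨ ¬p) ∧ ¬r ∨ ¬q ∨ p   [double negation]
⇔ (¬¬¬p ∧ ¬p ∨ ¬p) ∧ ¬r ∨ ¬q ∨ p   [De Morgan]
⇔ (¬p ∧ ¬p ∨ ¬p) ∧ ¬r ∨ ¬q ∨ p   [double negation]
⇔ (¬p ∨ ¬p ∨ ¬q ∨ p) ∧ (¬p ∨ ¬p ∨ ¬q ∨ p) ∧ (¬r ∨ ¬q ∨ p)   [distribute ∨ over ∧]
⇔ ¬r ∨ ¬q ∨ p   [simplify]

¬r ∨ ¬q ∨ p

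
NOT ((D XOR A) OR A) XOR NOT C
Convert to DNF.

(NOT D AND NOT A AND C) OR (D AND NOT A AND NOT C) OR (A AND NOT C)

NOT ((D XOR A) OR A) XOR NOT C
≡ (NOT ((D XOR A) OR A) AND NOT NOT C) OR (NOT NOT ((D XOR A) OR A) AND NOT C)   [expand XOR]
≡ (NOT ((D AND NOT A) OR (NOT D AND A) OR A) AND NOT NOT C) OR (NOT NOT ((D XOR A) OR A) AND NOT C)   [expand XOR]
≡ (NOT ((D AND NOT A) OR (NOT D AND A) OR A) AND NOT NOT C) OR (NOT NOT ((D AND NOT A) OR (NOT D AND A) OR A) AND NOT C)   [expand XOR]
≡ (NOT (D AND NOT A) AND NOT (NOT D AND A) AND NOT A AND NOT NOT C) OR (NOT NOT ((D AND NOT A) OR (NOT D AND A) OR A) AND NOT C)   [De Morgan]
≡ ((NOT D OR NOT NOT A) AND NOT (NOT D AND A) AND NOT A AND NOT NOT C) OR (NOT NOT ((D AND NOT A) OR (NOT D AND A) OR A) AND NOT C)   [De Morgan]
≡ ((NOT D OR A) AND NOT (NOT D AND A) AND NOT A AND NOT NOT C) OR (NOT NOT ((D AND NOT A) OR (NOT D AND A) OR A) AND NOT C)   [double negation]
≡ ((NOT D OR A) AND (NOT NOT D OR NOT A) AND NOT A AND NOT NOT C) OR (NOT NOT ((D AND NOT A) OR (NOT D AND A) OR A) AND NOT C)   [De Morgan]
≡ ((NOT D OR A) AND (D OR NOT A) AND NOT A AND NOT NOT C) OR (NOT NOT ((D AND NOT A) OR (NOT D AND A) OR A) AND NOT C)   [double negation]
≡ ((NOT D OR A) AND (D OR NOT A) AND NOT A AND C) OR (NOT NOT ((D AND NOT A) OR (NOT D AND A) OR A) AND NOT C)   [double negation]
≡ ((NOT D OR A) AND (D OR NOT A) AND NOT A AND C) OR (((D AND NOT A) OR (NOT D AND A) OR A) AND NOT C)   [double negation]
≡ (NOT D AND D AND NOT A AND C) OR (NOT D AND NOT A AND NOT A AND C) OR (A AND D AND NOT A AND C) OR (A AND NOT A AND NOT A AND C) OR (D AND NOT A AND NOT C) OR (NOT D AND A AND NOT C) OR (A AND NOT C)   [distribute AND over OR]
≡ (NOT D AND NOT A AND C) OR (D AND NOT A AND NOT C) OR (A AND NOT C)   [simplify]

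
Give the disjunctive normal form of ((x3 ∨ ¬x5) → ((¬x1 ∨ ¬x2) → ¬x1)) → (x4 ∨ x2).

(x3 ∧ ¬x2 ∧ x1) ∨ (¬x5 ∧ ¬x2 ∧ x1) ∨ x4 ∨ x2

((x3 ∨ ¬x5) → ((¬x1 ∨ ¬x2) → ¬x1)) → (x4 ∨ x2)
≡ ¬((x3 ∨ ¬x5) → ((¬x1 ∨ ¬x2) → ¬x1)) ∨ x4 ∨ x2   (eliminate →)
≡ ¬(¬(x3 ∨ ¬x5) ∨ ((¬x1 ∨ ¬x2) → ¬x1)) ∨ x4 ∨ x2   (eliminate →)
≡ ¬(¬(x3 ∨ ¬x5) ∨ ¬(¬x1 ∨ ¬x2) ∨ ¬x1) ∨ x4 ∨ x2   (eliminate →)
≡ (¬¬(x3 ∨ ¬x5) ∧ ¬¬(¬x1 ∨ ¬x2) ∧ ¬¬x1) ∨ x4 ∨ x2   (De Morgan)
≡ ((x3 ∨ ¬x5) ∧ ¬¬(¬x1 ∨ ¬x2) ∧ ¬¬x1) ∨ x4 ∨ x2   (double negation)
≡ ((x3 ∨ ¬x5) ∧ (¬x1 ∨ ¬x2) ∧ ¬¬x1) ∨ x4 ∨ x2   (double negation)
≡ ((x3 ∨ ¬x5) ∧ (¬x1 ∨ ¬x2) ∧ x1) ∨ x4 ∨ x2   (double negation)
≡ (x3 ∧ ¬x1 ∧ x1) ∨ (x3 ∧ ¬x2 ∧ x1) ∨ (¬x5 ∧ ¬x1 ∧ x1) ∨ (¬x5 ∧ ¬x2 ∧ x1) ∨ x4 ∨ x2   (distribute ∧ over ∨)
≡ (x3 ∧ ¬x2 ∧ x1) ∨ (¬x5 ∧ ¬x2 ∧ x1) ∨ x4 ∨ x2   (simplify)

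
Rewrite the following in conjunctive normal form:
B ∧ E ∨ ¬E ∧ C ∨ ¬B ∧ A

(B ∨ ¬E ∨ A) ∧ (B ∨ C ∨ A) ∧ (E ∨ C ∨ ¬B) ∧ (E ∨ C ∨ A)

B ∧ E ∨ ¬E ∧ C ∨ ¬B ∧ A
⇔ (B ∨ ¬E ∨ ¬B) ∧ (B ∨ ¬E ∨ A) ∧ (B ∨ C ∨ ¬B) ∧ (B ∨ C ∨ A) ∧ (E ∨ ¬E ∨ ¬B) ∧ (E ∨ ¬E ∨ A) ∧ (E ∨ C ∨ ¬B) ∧ (E ∨ C ∨ A)   [distribute ∨ over ∧]
⇔ (B ∨ ¬E ∨ A) ∧ (B ∨ C ∨ A) ∧ (E ∨ C ∨ ¬B) ∧ (E ∨ C ∨ A)   [simplify]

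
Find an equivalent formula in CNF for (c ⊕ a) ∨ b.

(c ⊕ a) ∨ b
≡ ((c ∨ a) ∧ ¬(c ∧ a)) ∨ b   [expand ⊕]
≡ ((c ∨ a) ∧ (¬c ∨ ¬a)) ∨ b   [De Morgan]
≡ (c ∨ a ∨ b) ∧ (¬c ∨ ¬a ∨ b)   [distribute ∨ over ∧]

(c ∨ a ∨ b) ∧ (¬c ∨ ¬a ∨ b)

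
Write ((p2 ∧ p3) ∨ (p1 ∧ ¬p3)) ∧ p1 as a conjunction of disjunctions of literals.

((p2 ∧ p3) ∨ (p1 ∧ ¬p3)) ∧ p1
= (p2 ∨ p1) ∧ (p2 ∨ ¬p3) ∧ (p3 ∨ p1) ∧ (p3 ∨ ¬p3) ∧ p1
= (p2 ∨ ¬p3) ∧ p1

(p2 ∨ ¬p3) ∧ p1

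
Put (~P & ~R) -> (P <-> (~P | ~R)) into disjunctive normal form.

(~P & ~R) -> (P <-> (~P | ~R))
≡ ~(~P & ~R) | (P <-> (~P | ~R))   [eliminate ->]
≡ ~(~P & ~R) | ((P -> (~P | ~R)) & ((~P | ~R) -> P))   [eliminate <->]
≡ ~(~P & ~R) | ((~P | ~P | ~R) & ((~P | ~R) -> P))   [eliminate ->]
≡ ~(~P & ~R) | ((~P | ~P | ~R) & (~(~P | ~R) | P))   [eliminate ->]
≡ ~~P | ~~R | ((~P | ~P | ~R) & (~(~P | ~R) | P))   [De Morgan]
≡ P | ~~R | ((~P | ~P | ~R) & (~(~P | ~R) | P))   [double negation]
≡ P | R | ((~P | ~P | ~R) & (~(~P | ~R) | P))   [double negation]
≡ P | R | ((~P | ~P | ~R) & ((~~P & ~~R) | P))   [De Morgan]
≡ P | R | ((~P | ~P | ~R) & ((P & ~~R) | P))   [double negation]
≡ P | R | ((~P | ~P | ~R) & ((P & R) | P))   [double negation]
≡ P | R | (~P & P & R) | (~P & P) | (~P & P & R) | (~P & P) | (~R & P & R) | (~R & P)   [distribute & over |]
≡ P | R   [simplify]

P | R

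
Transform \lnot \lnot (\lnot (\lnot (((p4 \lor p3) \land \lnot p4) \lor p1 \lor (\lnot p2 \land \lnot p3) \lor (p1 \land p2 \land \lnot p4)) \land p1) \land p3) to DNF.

\lnot \lnot (\lnot (\lnot (((p4 \lor p3) \land \lnot p4) \lor p1 \lor (\lnot p2 \land \lnot p3) \lor (p1 \land p2 \land \lnot p4)) \land p1) \land p3)
≡ \lnot (\lnot (((p4 \lor p3) \land \lnot p4) \lor p1 \lor (\lnot p2 \land \lnot p3) \lor (p1 \land p2 \land \lnot p4)) \land p1) \land p3
≡ (\lnot \lnot (((p4 \lor p3) \land \lnot p4) \lor p1 \lor (\lnot p2 \land \lnot p3) \lor (p1 \land p2 \land \lnot p4)) \lor \lnot p1) \land p3
≡ (((p4 \lor p3) \land \lnot p4) \lor p1 \lor (\lnot p2 \land \lnot p3) \lor (p1 \land p2 \land \lnot p4) \lor \lnot p1) \land p3
≡ (p4 \land \lnot p4 \land p3) \lor (p3 \land \lnot p4 \land p3) \lor (p1 \land p3) \lor (\lnot p2 \land \lnot p3 \land p3) \lor (p1 \land p2 \land \lnot p4 \land p3) \lor (\lnot p1 \land p3)
≡ (p3 \land \lnot p4) \lor (p1 \land p3) \lor (\lnot p1 \land p3)

(p3 \land \lnot p4) \lor (p1 \land p3) \lor (\lnot p1 \land p3)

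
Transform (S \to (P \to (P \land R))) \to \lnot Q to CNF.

(S \to (P \to (P \land R))) \to \lnot Q
⇔ \lnot (S \to (P \to (P \land R))) \lor \lnot Q   (eliminate \to)
⇔ \lnot (\lnot S \lor (P \to (P \land R))) \lor \lnot Q   (eliminate \to)
⇔ \lnot (\lnot S \lor \lnot P \lor (P \land R)) \lor \lnot Q   (eliminate \to)
⇔ (\lnot \lnot S \land \lnot \lnot P \land \lnot (P \land R)) \lor \lnot Q   (De Morgan)
⇔ (S \land \lnot \lnot P \land \lnot (P \land R)) \lor \lnot Q   (double negation)
⇔ (S \land P \land \lnot (P \land R)) \lor \lnot Q   (double negation)
⇔ (S \land P \land (\lnot P \lor \lnot R)) \lor \lnot Q   (De Morgan)
⇔ (S \lor \lnot Q) \land (P \lor \lnot Q) \land (\lnot P \lor \lnot R \lor \lnot Q)   (distribute \lor over \land)

(S \lor \lnot Q) \land (P \lor \lnot Q) \land (\lnot P \lor \lnot R \lor \lnot Q)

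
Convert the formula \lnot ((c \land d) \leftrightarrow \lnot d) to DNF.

\lnot ((c \land d) \leftrightarrow \lnot d)
≡ \lnot (((c \land d) \to \lnot d) \land (\lnot d \to (c \land d)))   (eliminate \leftrightarrow)
≡ \lnot ((\lnot (c \land d) \lor \lnot d) \land (\lnot d \to (c \land d)))   (eliminate \to)
≡ \lnot ((\lnot (c \land d) \lor \lnot d) \land (\lnot \lnot d \lor (c \land d)))   (eliminate \to)
≡ \lnot (\lnot (c \land d) \lor \lnot d) \lor \lnot (\lnot \lnot d \lor (c \land d))   (De Morgan)
≡ (\lnot \lnot (c \land d) \land \lnot \lnot d) \lor \lnot (\lnot \lnot d \lor (c \land d))   (De Morgan)
≡ (c \land d \land \lnot \lnot d) \lor \lnot (\lnot \lnot d \lor (c \land d))   (double negation)
≡ (c \land d \land d) \lor \lnot (\lnot \lnot d \lor (c \land d))   (double negation)
≡ (c \land d \land d) \lor (\lnot \lnot \lnot d \land \lnot (c \land d))   (De Morgan)
≡ (c \land d \land d) \lor (\lnot d \land \lnot (c \land d))   (double negation)
≡ (c \land d \land d) \lor (\lnot d \land (\lnot c \lor \lnot d))   (De Morgan)
≡ (c \land d \land d) \lor (\lnot d \land \lnot c) \lor (\lnot d \land \lnot d)   (distribute \land over \lor)
≡ (c \land d) \lor \lnot d   (simplify)

(c \land d) \lor \lnot d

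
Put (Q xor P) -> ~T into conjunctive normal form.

(~Q | P | ~T) & (~P | Q | ~T)

(Q xor P) -> ~T
≡ ~(Q xor P) | ~T   (eliminate ->)
≡ ~((Q | P) & ~(Q & P)) | ~T   (expand xor)
≡ ~(Q | P) | ~~(Q & P) | ~T   (De Morgan)
≡ (~Q & ~P) | ~~(Q & P) | ~T   (De Morgan)
≡ (~Q & ~P) | (Q & P) | ~T   (double negation)
≡ (~Q | Q | ~T) & (~Q | P | ~T) & (~P | Q | ~T) & (~P | P | ~T)   (distribute | over &)
≡ (~Q | P | ~T) & (~P | Q | ~T)   (simplify)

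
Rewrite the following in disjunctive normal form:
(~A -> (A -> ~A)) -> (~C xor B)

(~C & ~B) | (C & B)

(~A -> (A -> ~A)) -> (~C xor B)
≡ ~(~A -> (A -> ~A)) | (~C xor B)   [eliminate ->]
≡ ~(~~A | (A -> ~A)) | (~C xor B)   [eliminate ->]
≡ ~(~~A | ~A | ~A) | (~C xor B)   [eliminate ->]
≡ ~(~~A | ~A | ~A) | (~C & ~B) | (~~C & B)   [expand xor]
≡ (~~~A & ~~A & ~~A) | (~C & ~B) | (~~C & B)   [De Morgan]
≡ (~A & ~~A & ~~A) | (~C & ~B) | (~~C & B)   [double negation]
≡ (~A & A & ~~A) | (~C & ~B) | (~~C & B)   [double negation]
≡ (~A & A & A) | (~C & ~B) | (~~C & B)   [double negation]
≡ (~A & A & A) | (~C & ~B) | (C & B)   [double negation]
≡ (~C & ~B) | (C & B)   [simplify]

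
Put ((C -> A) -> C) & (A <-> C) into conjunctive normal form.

C & (~C | A)

((C -> A) -> C) & (A <-> C)
⇔ (~(C -> A) | C) & (A <-> C)   — eliminate ->
⇔ (~(~C | A) | C) & (A <-> C)   — eliminate ->
⇔ (~(~C | A) | C) & (A -> C) & (C -> A)   — eliminate <->
⇔ (~(~C | A) | C) & (~A | C) & (C -> A)   — eliminate ->
⇔ (~(~C | A) | C) & (~A | C) & (~C | A)   — eliminate ->
⇔ ((~~C & ~A) | C) & (~A | C) & (~C | A)   — De Morgan
⇔ ((C & ~A) | C) & (~A | C) & (~C | A)   — double negation
⇔ (C | C) & (~A | C) & (~A | C) & (~C | A)   — distribute | over &
⇔ C & (~C | A)   — simplify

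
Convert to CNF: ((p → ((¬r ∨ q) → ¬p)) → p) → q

¬p ∨ q

((p → ((¬r ∨ q) → ¬p)) → p) → q
≡ ¬((p → ((¬r ∨ q) → ¬p)) → p) ∨ q
≡ ¬(¬(p → ((¬r ∨ q) → ¬p)) ∨ p) ∨ q
≡ ¬(¬(¬p ∨ ((¬r ∨ q) → ¬p)) ∨ p) ∨ q
≡ ¬(¬(¬p ∨ ¬(¬r ∨ q) ∨ ¬p) ∨ p) ∨ q
≡ (¬¬(¬p ∨ ¬(¬r ∨ q) ∨ ¬p) ∧ ¬p) ∨ q
≡ ((¬p ∨ ¬(¬r ∨ q) ∨ ¬p) ∧ ¬p) ∨ q
≡ ((¬p ∨ (¬¬r ∧ ¬q) ∨ ¬p) ∧ ¬p) ∨ q
≡ ((¬p ∨ (r ∧ ¬q) ∨ ¬p) ∧ ¬p) ∨ q
≡ (¬p ∨ r ∨ ¬p ∨ q) ∧ (¬p ∨ ¬q ∨ ¬p ∨ q) ∧ (¬p ∨ q)
≡ ¬p ∨ q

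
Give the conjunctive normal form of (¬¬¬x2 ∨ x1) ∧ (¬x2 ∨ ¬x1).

(¬¬¬x2 ∨ x1) ∧ (¬x2 ∨ ¬x1)
≡ (¬x2 ∨ x1) ∧ (¬x2 ∨ ¬x1)

(¬x2 ∨ x1) ∧ (¬x2 ∨ ¬x1)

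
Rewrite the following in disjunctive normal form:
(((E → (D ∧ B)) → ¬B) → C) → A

(((E → (D ∧ B)) → ¬B) → C) → A
≡ ¬(((E → (D ∧ B)) → ¬B) → C) ∨ A   [eliminate →]
≡ ¬(¬((E → (D ∧ B)) → ¬B) ∨ C) ∨ A   [eliminate →]
≡ ¬(¬(¬(E → (D ∧ B)) ∨ ¬B) ∨ C) ∨ A   [eliminate →]
≡ ¬(¬(¬(¬E ∨ (D ∧ B)) ∨ ¬B) ∨ C) ∨ A   [eliminate →]
≡ (¬¬(¬(¬E ∨ (D ∧ B)) ∨ ¬B) ∧ ¬C) ∨ A   [De Morgan]
≡ ((¬(¬E ∨ (D ∧ B)) ∨ ¬B) ∧ ¬C) ∨ A   [double negation]
≡ (((¬¬E ∧ ¬(D ∧ B)) ∨ ¬B) ∧ ¬C) ∨ A   [De Morgan]
≡ (((E ∧ ¬(D ∧ B)) ∨ ¬B) ∧ ¬C) ∨ A   [double negation]
≡ (((E ∧ (¬D ∨ ¬B)) ∨ ¬B) ∧ ¬C) ∨ A   [De Morgan]
≡ (E ∧ ¬D ∧ ¬C) ∨ (E ∧ ¬B ∧ ¬C) ∨ (¬B ∧ ¬C) ∨ A   [distribute ∧ over ∨]
≡ (E ∧ ¬D ∧ ¬C) ∨ (¬B ∧ ¬C) ∨ A   [simplify]

(E ∧ ¬D ∧ ¬C) ∨ (¬B ∧ ¬C) ∨ A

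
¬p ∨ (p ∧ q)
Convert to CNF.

¬p ∨ (p ∧ q)
≡ (¬p ∨ p) ∧ (¬p ∨ q)   [distribute ∨ over ∧]
≡ ¬p ∨ q   [simplify]

¬p ∨ q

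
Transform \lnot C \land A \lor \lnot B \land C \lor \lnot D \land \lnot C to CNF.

(\lnot C \lor \lnot B) \land (A \lor \lnot B \lor \lnot D) \land (A \lor C \lor \lnot D)

\lnot C \land A \lor \lnot B \land C \lor \lnot D \land \lnot C
≡ (\lnot C \lor \lnot B \lor \lnot D) \land (\lnot C \lor \lnot B \lor \lnot C) \land (\lnot C \lor C \lor \lnot D) \land (\lnot C \lor C \lor \lnot C) \land (A \lor \lnot B \lor \lnot D) \land (A \lor \lnot B \lor \lnot C) \land (A \lor C \lor \lnot D) \land (A \lor C \lor \lnot C)   (distribute \lor over \land)
≡ (\lnot C \lor \lnot B) \land (A \lor \lnot B \lor \lnot D) \land (A \lor C \lor \lnot D)   (simplify)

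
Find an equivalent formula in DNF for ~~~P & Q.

~~~P & Q
≡ ~P & Q   [double negation]

~P & Q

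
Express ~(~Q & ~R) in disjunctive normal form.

Q | R

~(~Q & ~R)
= ~~Q | ~~R   [De Morgan]
= Q | ~~R   [double negation]
= Q | R   [double negation]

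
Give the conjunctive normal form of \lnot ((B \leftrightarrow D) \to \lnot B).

(\lnot B \lor D) \land B

\lnot ((B \leftrightarrow D) \to \lnot B)
⇔ \lnot (\lnot (B \leftrightarrow D) \lor \lnot B)   — eliminate \to
⇔ \lnot (\lnot ((B \to D) \land (D \to B)) \lor \lnot B)   — eliminate \leftrightarrow
⇔ \lnot (\lnot ((\lnot B \lor D) \land (D \to B)) \lor \lnot B)   — eliminate \to
⇔ \lnot (\lnot ((\lnot B \lor D) \land (\lnot D \lor B)) \lor \lnot B)   — eliminate \to
⇔ \lnot \lnot ((\lnot B \lor D) \land (\lnot D \lor B)) \land \lnot \lnot B   — De Morgan
⇔ (\lnot B \lor D) \land (\lnot D \lor B) \land \lnot \lnot B   — double negation
⇔ (\lnot B \lor D) \land (\lnot D \lor B) \land B   — double negation
⇔ (\lnot B \lor D) \land B   — simplify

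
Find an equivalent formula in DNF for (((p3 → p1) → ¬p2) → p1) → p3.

(((p3 → p1) → ¬p2) → p1) → p3
⇔ ¬(((p3 → p1) → ¬p2) → p1) ∨ p3   (eliminate →)
⇔ ¬(¬((p3 → p1) → ¬p2) ∨ p1) ∨ p3   (eliminate →)
⇔ ¬(¬(¬(p3 → p1) ∨ ¬p2) ∨ p1) ∨ p3   (eliminate →)
⇔ ¬(¬(¬(¬p3 ∨ p1) ∨ ¬p2) ∨ p1) ∨ p3   (eliminate →)
⇔ (¬¬(¬(¬p3 ∨ p1) ∨ ¬p2) ∧ ¬p1) ∨ p3   (De Morgan)
⇔ ((¬(¬p3 ∨ p1) ∨ ¬p2) ∧ ¬p1) ∨ p3   (double negation)
⇔ (((¬¬p3 ∧ ¬p1) ∨ ¬p2) ∧ ¬p1) ∨ p3   (De Morgan)
⇔ (((p3 ∧ ¬p1) ∨ ¬p2) ∧ ¬p1) ∨ p3   (double negation)
⇔ (p3 ∧ ¬p1 ∧ ¬p1) ∨ (¬p2 ∧ ¬p1) ∨ p3   (distribute ∧ over ∨)
⇔ (¬p2 ∧ ¬p1) ∨ p3   (simplify)

(¬p2 ∧ ¬p1) ∨ p3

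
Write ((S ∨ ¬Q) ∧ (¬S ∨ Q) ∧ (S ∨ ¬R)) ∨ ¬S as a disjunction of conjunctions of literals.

(S ∧ Q) ∨ ¬S

((S ∨ ¬Q) ∧ (¬S ∨ Q) ∧ (S ∨ ¬R)) ∨ ¬S
≡ (S ∧ ¬S ∧ S) ∨ (S ∧ ¬S ∧ ¬R) ∨ (S ∧ Q ∧ S) ∨ (S ∧ Q ∧ ¬R) ∨ (¬Q ∧ ¬S ∧ S) ∨ (¬Q ∧ ¬S ∧ ¬R) ∨ (¬Q ∧ Q ∧ S) ∨ (¬Q ∧ Q ∧ ¬R) ∨ ¬S   — distribute ∧ over ∨
≡ (S ∧ Q) ∨ ¬S   — simplify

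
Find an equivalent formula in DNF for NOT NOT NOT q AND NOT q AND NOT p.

NOT q AND NOT p

NOT NOT NOT q AND NOT q AND NOT p
⇔ NOT q AND NOT q AND NOT p   — double negation
⇔ NOT q AND NOT p   — simplify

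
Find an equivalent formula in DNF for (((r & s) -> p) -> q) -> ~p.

(((r & s) -> p) -> q) -> ~p
⇔ ~(((r & s) -> p) -> q) | ~p   — eliminate ->
⇔ ~(~((r & s) -> p) | q) | ~p   — eliminate ->
⇔ ~(~(~(r & s) | p) | q) | ~p   — eliminate ->
⇔ (~~(~(r & s) | p) & ~q) | ~p   — De Morgan
⇔ ((~(r & s) | p) & ~q) | ~p   — double negation
⇔ ((~r | ~s | p) & ~q) | ~p   — De Morgan
⇔ (~r & ~q) | (~s & ~q) | (p & ~q) | ~p   — distribute & over |

(~r & ~q) | (~s & ~q) | (p & ~q) | ~p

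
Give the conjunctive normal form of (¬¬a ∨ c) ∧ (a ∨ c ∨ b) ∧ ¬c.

(¬¬a ∨ c) ∧ (a ∨ c ∨ b) ∧ ¬c
= (a ∨ c) ∧ (a ∨ c ∨ b) ∧ ¬c   — double negation
= (a ∨ c) ∧ ¬c   — simplify

(a ∨ c) ∧ ¬c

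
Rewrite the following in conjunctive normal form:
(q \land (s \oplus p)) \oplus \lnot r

(q \lor \lnot r) \land (s \lor p \lor \lnot r) \land (\lnot s \lor \lnot p \lor \lnot r) \land (\lnot q \lor \lnot s \lor p \lor r) \land (\lnot q \lor \lnot p \lor s \lor r)

(q \land (s \oplus p)) \oplus \lnot r
⇔ ((q \land (s \oplus p)) \lor \lnot r) \land \lnot (q \land (s \oplus p) \land \lnot r)   [expand \oplus]
⇔ ((q \land (s \lor p) \land \lnot (s \land p)) \lor \lnot r) \land \lnot (q \land (s \oplus p) \land \lnot r)   [expand \oplus]
⇔ ((q \land (s \lor p) \land \lnot (s \land p)) \lor \lnot r) \land \lnot (q \land (s \lor p) \land \lnot (s \land p) \land \lnot r)   [expand \oplus]
⇔ ((q \land (s \lor p) \land (\lnot s \lor \lnot p)) \lor \lnot r) \land \lnot (q \land (s \lor p) \land \lnot (s \land p) \land \lnot r)   [De Morgan]
⇔ ((q \land (s \lor p) \land (\lnot s \lor \lnot p)) \lor \lnot r) \land (\lnot q \lor \lnot (s \lor p) \lor \lnot \lnot (s \land p) \lor \lnot \lnot r)   [De Morgan]
⇔ ((q \land (s \lor p) \land (\lnot s \lor \lnot p)) \lor \lnot r) \land (\lnot q \lor (\lnot s \land \lnot p) \lor \lnot \lnot (s \land p) \lor \lnot \lnot r)   [De Morgan]
⇔ ((q \land (s \lor p) \land (\lnot s \lor \lnot p)) \lor \lnot r) \land (\lnot q \lor (\lnot s \land \lnot p) \lor (s \land p) \lor \lnot \lnot r)   [double negation]
⇔ ((q \land (s \lor p) \land (\lnot s \lor \lnot p)) \lor \lnot r) \land (\lnot q \lor (\lnot s \land \lnot p) \lor (s \land p) \lor r)   [double negation]
⇔ (q \lor \lnot r) \land (s \lor p \lor \lnot r) \land (\lnot s \lor \lnot p \lor \lnot r) \land (\lnot q \lor \lnot s \lor s \lor r) \land (\lnot q \lor \lnot s \lor p \lor r) \land (\lnot q \lor \lnot p \lor s \lor r) \land (\lnot q \lor \lnot p \lor p \lor r)   [distribute \lor over \land]
⇔ (q \lor \lnot r) \land (s \lor p \lor \lnot r) \land (\lnot s \lor \lnot p \lor \lnot r) \land (\lnot q \lor \lnot s \lor p \lor r) \land (\lnot q \lor \lnot p \lor s \lor r)   [simplify]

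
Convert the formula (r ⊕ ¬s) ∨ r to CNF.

(r ⊕ ¬s) ∨ r
= ((r ∨ ¬s) ∧ ¬(r ∧ ¬s)) ∨ r   (expand ⊕)
= ((r ∨ ¬s) ∧ (¬r ∨ ¬¬s)) ∨ r   (De Morgan)
= ((r ∨ ¬s) ∧ (¬r ∨ s)) ∨ r   (double negation)
= (r ∨ ¬s ∨ r) ∧ (¬r ∨ s ∨ r)   (distribute ∨ over ∧)
= r ∨ ¬s   (simplify)

r ∨ ¬s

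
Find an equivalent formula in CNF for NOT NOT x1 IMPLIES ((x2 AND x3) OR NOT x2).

NOT x1 OR x3 OR NOT x2

NOT NOT x1 IMPLIES ((x2 AND x3) OR NOT x2)
= NOT NOT NOT x1 OR (x2 AND x3) OR NOT x2   [eliminate IMPLIES]
= NOT x1 OR (x2 AND x3) OR NOT x2   [double negation]
= (NOT x1 OR x2 OR NOT x2) AND (NOT x1 OR x3 OR NOT x2)   [distribute OR over AND]
= NOT x1 OR x3 OR NOT x2   [simplify]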